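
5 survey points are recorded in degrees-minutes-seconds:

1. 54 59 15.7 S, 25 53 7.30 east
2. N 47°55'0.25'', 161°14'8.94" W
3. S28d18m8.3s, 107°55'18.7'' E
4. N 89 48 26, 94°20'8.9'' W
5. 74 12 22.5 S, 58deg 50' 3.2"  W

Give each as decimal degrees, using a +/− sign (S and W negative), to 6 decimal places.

1. -54.987694, 25.885361
2. 47.916736, -161.235817
3. -28.302306, 107.921861
4. 89.807222, -94.335806
5. -74.206250, -58.834222

Point 1:
  φ: 54 + 59/60 + 15.7/3600 = 54.9876944
  hemisphere S, so the sign is −
  Longitude: 25 + 53/60 + 7.3/3600 = 25.8853611
  E → positive
Point 2:
  Lat: 47° + 55/60 + 0.25/3600 = 47 + 0.916667 + 0.000069 = 47.9167361
  N ⇒ keep positive
  Lon: 14′ + 8.94″ = 14.14900′; 161 + 14.14900/60 = 161.2358167
  hemisphere W, so the sign is −
Point 3:
  Lat: 18′ + 8.3″ = 18.13833′; 28 + 18.13833/60 = 28.3023056
  hemisphere S, so the sign is −
  Longitude: 107° + 55/60 + 18.7/3600 = 107 + 0.916667 + 0.005194 = 107.9218611
  E ⇒ keep positive
Point 4:
  φ: 89° + 48/60 + 26/3600 = 89 + 0.800000 + 0.007222 = 89.8072222
  N ⇒ keep positive
  λ: 94 + 20/60 + 8.9/3600 = 94.3358056
  W → negative
Point 5:
  φ: 74° + 12/60 + 22.5/3600 = 74 + 0.200000 + 0.006250 = 74.2062500
  S → negative
  Longitude: 58 + 50/60 + 3.2/3600 = 58.8342222
  hemisphere W, so the sign is −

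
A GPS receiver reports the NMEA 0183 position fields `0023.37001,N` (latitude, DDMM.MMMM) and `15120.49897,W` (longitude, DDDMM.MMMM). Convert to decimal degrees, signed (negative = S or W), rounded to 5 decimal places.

0.38950, -151.34165

Lat: degrees = first 2 digits = 0, minutes = 23.37001; 0 + 23.37001/60 = 0.389500
N ⇒ keep positive
Longitude: degrees = first 3 digits = 151, minutes = 20.49897; 151 + 20.49897/60 = 151.341650
hemisphere W, so the sign is −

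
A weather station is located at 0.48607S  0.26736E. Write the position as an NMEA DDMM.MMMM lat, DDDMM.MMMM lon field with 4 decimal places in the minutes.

0029.1642,S / 00016.0416,E

Lat: minutes = (0.486070 − 0) × 60 = 29.164200
Longitude: minutes = (0.267360 − 0) × 60 = 16.041600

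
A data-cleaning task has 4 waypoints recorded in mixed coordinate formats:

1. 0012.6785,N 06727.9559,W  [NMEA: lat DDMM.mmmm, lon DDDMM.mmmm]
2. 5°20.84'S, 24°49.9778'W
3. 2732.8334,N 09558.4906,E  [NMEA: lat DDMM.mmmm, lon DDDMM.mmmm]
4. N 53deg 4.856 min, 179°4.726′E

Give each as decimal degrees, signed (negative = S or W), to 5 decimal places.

Point 1:
  Latitude: degrees = first 2 digits = 0, minutes = 12.6785; 0 + 12.6785/60 = 0.211308
  N ⇒ keep positive
  Lon: degrees = first 3 digits = 67, minutes = 27.9559; 67 + 27.9559/60 = 67.465932
  hemisphere W, so the sign is −
Point 2:
  Latitude: 5 + 20.84/60 = 5.347333
  hemisphere S, so the sign is −
  Lon: 49.9778′ = 0.832963°; total 24.832963
  W → negative
Point 3:
  Latitude: split at 2 digits → 27° and 32.8334′; 27 + 32.8334/60 = 27.547223
  N ⇒ keep positive
  Longitude: degrees = first 3 digits = 95, minutes = 58.4906; 95 + 58.4906/60 = 95.974843
  E → positive
Point 4:
  Latitude: 53 + 4.856/60 = 53.080933
  N ⇒ keep positive
  Lon: 4.726′ = 0.078767°; total 179.078767
  E ⇒ keep positive

1. 0.21131, -67.46593
2. -5.34733, -24.83296
3. 27.54722, 95.97484
4. 53.08093, 179.07877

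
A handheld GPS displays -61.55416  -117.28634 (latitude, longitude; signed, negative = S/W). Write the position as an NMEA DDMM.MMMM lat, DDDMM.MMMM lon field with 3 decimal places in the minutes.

6133.250,S / 11717.180,W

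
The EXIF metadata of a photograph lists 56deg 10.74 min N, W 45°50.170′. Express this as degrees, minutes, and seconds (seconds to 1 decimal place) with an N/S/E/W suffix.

Latitude: 10.74000′ → 10′ and 0.74000 × 60 = 44.400″
Lon: fractional minutes 0.17000 × 60 = 10.200″

56°10′44.4″ N, 45°50′10.2″ W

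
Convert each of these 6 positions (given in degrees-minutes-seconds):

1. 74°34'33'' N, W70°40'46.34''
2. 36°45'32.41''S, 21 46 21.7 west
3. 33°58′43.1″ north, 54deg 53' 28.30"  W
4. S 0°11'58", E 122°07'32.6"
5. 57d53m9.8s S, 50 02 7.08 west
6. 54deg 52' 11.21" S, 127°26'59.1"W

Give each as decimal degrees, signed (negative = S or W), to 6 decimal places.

1. 74.575833, -70.679539
2. -36.759003, -21.772694
3. 33.978639, -54.891194
4. -0.199444, 122.125722
5. -57.886056, -50.035300
6. -54.869781, -127.449750

Point 1:
  Lat: 74 + 34/60 + 33/3600 = 74.5758333
  N ⇒ keep positive
  Lon: 70 + 40/60 + 46.34/3600 = 70.6795389
  W → negative
Point 2:
  φ: 45′ + 32.41″ = 45.54017′; 36 + 45.54017/60 = 36.7590028
  S ⇒ negate
  Lon: 46′ + 21.7″ = 46.36167′; 21 + 46.36167/60 = 21.7726944
  W → negative
Point 3:
  φ: 33° + 58/60 + 43.1/3600 = 33 + 0.966667 + 0.011972 = 33.9786389
  N → positive
  Lon: 54° + 53/60 + 28.3/3600 = 54 + 0.883333 + 0.007861 = 54.8911944
  hemisphere W, so the sign is −
Point 4:
  Latitude: 0 + 11/60 + 58/3600 = 0.1994444
  hemisphere S, so the sign is −
  λ: 122 + 7/60 + 32.6/3600 = 122.1257222
  E ⇒ keep positive
Point 5:
  φ: 57 + 53/60 + 9.8/3600 = 57.8860556
  hemisphere S, so the sign is −
  λ: 50 + 2/60 + 7.08/3600 = 50.0353000
  W ⇒ negate
Point 6:
  Lat: 54 + 52/60 + 11.21/3600 = 54.8697806
  S ⇒ negate
  Lon: 127 + 26/60 + 59.1/3600 = 127.4497500
  W → negative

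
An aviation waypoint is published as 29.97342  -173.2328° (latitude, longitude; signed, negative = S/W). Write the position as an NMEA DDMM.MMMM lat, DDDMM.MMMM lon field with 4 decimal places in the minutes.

φ: minutes = (29.973420 − 29) × 60 = 58.405200
Longitude is negative → W; |value| = 173.232800
Lon: fractional part 0.232800 → 13.968000 minutes

2958.4052,N / 17313.9680,W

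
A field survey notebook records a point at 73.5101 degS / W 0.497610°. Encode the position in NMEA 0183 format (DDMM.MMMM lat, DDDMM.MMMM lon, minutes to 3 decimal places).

φ: fractional part 0.510100 → 30.60600 minutes
Longitude: fractional part 0.497610 → 29.85660 minutes

7330.606,S / 00029.857,W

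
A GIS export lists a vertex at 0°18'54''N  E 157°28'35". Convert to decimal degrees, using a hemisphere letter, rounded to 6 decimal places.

φ: 0 + 18/60 + 54/3600 = 0.3150000
Lon: 157 + 28/60 + 35/3600 = 157.4763889

0.315000° N, 157.476389° E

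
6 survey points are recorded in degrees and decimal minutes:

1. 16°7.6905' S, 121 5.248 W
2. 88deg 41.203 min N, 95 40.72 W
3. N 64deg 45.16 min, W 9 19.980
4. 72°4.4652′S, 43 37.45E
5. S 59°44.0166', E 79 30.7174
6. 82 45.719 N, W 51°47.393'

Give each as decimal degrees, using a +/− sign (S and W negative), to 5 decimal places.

Point 1:
  φ: 7.6905′ = 0.128175°; total 16.128175
  S → negative
  λ: 121 + 5.248/60 = 121.087467
  W ⇒ negate
Point 2:
  φ: 41.203′ = 0.686717°; total 88.686717
  N → positive
  Longitude: 95 + 40.72/60 = 95.678667
  hemisphere W, so the sign is −
Point 3:
  Latitude: 64 + 45.16/60 = 64.752667
  N ⇒ keep positive
  Lon: 9 + 19.98/60 = 9.333000
  W → negative
Point 4:
  Latitude: 4.4652′ = 0.074420°; total 72.074420
  hemisphere S, so the sign is −
  Longitude: 43 + 37.45/60 = 43.624167
  E ⇒ keep positive
Point 5:
  Latitude: 59 + 44.0166/60 = 59.733610
  S ⇒ negate
  λ: 30.7174′ = 0.511957°; total 79.511957
  E ⇒ keep positive
Point 6:
  Latitude: 82 + 45.719/60 = 82.761983
  N → positive
  λ: 47.393′ = 0.789883°; total 51.789883
  W ⇒ negate

1. -16.12818, -121.08747
2. 88.68672, -95.67867
3. 64.75267, -9.33300
4. -72.07442, 43.62417
5. -59.73361, 79.51196
6. 82.76198, -51.78988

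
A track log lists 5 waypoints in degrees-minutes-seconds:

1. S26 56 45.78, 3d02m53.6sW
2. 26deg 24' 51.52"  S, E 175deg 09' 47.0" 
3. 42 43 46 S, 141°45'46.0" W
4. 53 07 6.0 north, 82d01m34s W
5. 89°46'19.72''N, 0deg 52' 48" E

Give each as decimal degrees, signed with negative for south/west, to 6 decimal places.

Point 1:
  φ: 56′ + 45.78″ = 56.76300′; 26 + 56.76300/60 = 26.9460500
  hemisphere S, so the sign is −
  Lon: 2′ + 53.6″ = 2.89333′; 3 + 2.89333/60 = 3.0482222
  W → negative
Point 2:
  Latitude: 26 + 24/60 + 51.52/3600 = 26.4143111
  S ⇒ negate
  Lon: 175 + 9/60 + 47/3600 = 175.1630556
  E → positive
Point 3:
  Latitude: 42 + 43/60 + 46/3600 = 42.7294444
  hemisphere S, so the sign is −
  Longitude: 141° + 45/60 + 46/3600 = 141 + 0.750000 + 0.012778 = 141.7627778
  W ⇒ negate
Point 4:
  φ: 53° + 7/60 + 6/3600 = 53 + 0.116667 + 0.001667 = 53.1183333
  N ⇒ keep positive
  Longitude: 82° + 1/60 + 34/3600 = 82 + 0.016667 + 0.009444 = 82.0261111
  hemisphere W, so the sign is −
Point 5:
  Latitude: 89° + 46/60 + 19.72/3600 = 89 + 0.766667 + 0.005478 = 89.7721444
  N → positive
  Longitude: 0 + 52/60 + 48/3600 = 0.8800000
  E → positive

1. -26.946050, -3.048222
2. -26.414311, 175.163056
3. -42.729444, -141.762778
4. 53.118333, -82.026111
5. 89.772144, 0.880000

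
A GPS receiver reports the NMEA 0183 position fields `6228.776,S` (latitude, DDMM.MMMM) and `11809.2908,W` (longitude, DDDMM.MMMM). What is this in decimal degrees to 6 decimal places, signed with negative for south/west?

-62.479600, -118.154847

Latitude: degrees = first 2 digits = 62, minutes = 28.776; 62 + 28.776/60 = 62.4796000
S ⇒ negate
Longitude: split at 3 digits → 118° and 9.2908′; 118 + 9.2908/60 = 118.1548467
hemisphere W, so the sign is −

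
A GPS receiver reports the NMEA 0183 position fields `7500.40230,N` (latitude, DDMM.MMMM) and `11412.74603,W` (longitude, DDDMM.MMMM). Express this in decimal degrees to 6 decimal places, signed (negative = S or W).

75.006705, -114.212434

φ: degrees = first 2 digits = 75, minutes = 0.4023; 75 + 0.4023/60 = 75.0067050
N ⇒ keep positive
λ: split at 3 digits → 114° and 12.74603′; 114 + 12.74603/60 = 114.2124338
hemisphere W, so the sign is −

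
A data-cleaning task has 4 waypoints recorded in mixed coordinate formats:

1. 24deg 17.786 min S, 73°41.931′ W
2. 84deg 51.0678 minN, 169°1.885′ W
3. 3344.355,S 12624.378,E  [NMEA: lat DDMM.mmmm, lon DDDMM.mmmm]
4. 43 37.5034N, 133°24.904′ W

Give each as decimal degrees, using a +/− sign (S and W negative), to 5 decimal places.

Point 1:
  Lat: 24 + 17.786/60 = 24.296433
  S → negative
  λ: 41.931′ = 0.698850°; total 73.698850
  hemisphere W, so the sign is −
Point 2:
  φ: 51.0678′ = 0.851130°; total 84.851130
  N → positive
  λ: 1.885′ = 0.031417°; total 169.031417
  W → negative
Point 3:
  φ: degrees = first 2 digits = 33, minutes = 44.355; 33 + 44.355/60 = 33.739250
  S ⇒ negate
  λ: split at 3 digits → 126° and 24.378′; 126 + 24.378/60 = 126.406300
  E → positive
Point 4:
  Latitude: 37.5034′ = 0.625057°; total 43.625057
  N → positive
  λ: 133 + 24.904/60 = 133.415067
  W → negative

1. -24.29643, -73.69885
2. 84.85113, -169.03142
3. -33.73925, 126.40630
4. 43.62506, -133.41507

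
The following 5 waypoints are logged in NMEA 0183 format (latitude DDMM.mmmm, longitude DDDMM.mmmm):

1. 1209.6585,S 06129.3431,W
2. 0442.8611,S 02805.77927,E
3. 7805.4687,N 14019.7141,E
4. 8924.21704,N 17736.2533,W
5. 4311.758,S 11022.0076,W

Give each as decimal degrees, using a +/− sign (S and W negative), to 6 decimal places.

1. -12.160975, -61.489052
2. -4.714352, 28.096321
3. 78.091145, 140.328568
4. 89.403617, -177.604222
5. -43.195967, -110.366793

Point 1:
  Latitude: split at 2 digits → 12° and 9.6585′; 12 + 9.6585/60 = 12.1609750
  S ⇒ negate
  λ: degrees = first 3 digits = 61, minutes = 29.3431; 61 + 29.3431/60 = 61.4890517
  W ⇒ negate
Point 2:
  Lat: degrees = first 2 digits = 4, minutes = 42.8611; 4 + 42.8611/60 = 4.7143517
  S ⇒ negate
  Lon: degrees = first 3 digits = 28, minutes = 5.77927; 28 + 5.77927/60 = 28.0963212
  E ⇒ keep positive
Point 3:
  φ: degrees = first 2 digits = 78, minutes = 5.4687; 78 + 5.4687/60 = 78.0911450
  N → positive
  λ: split at 3 digits → 140° and 19.7141′; 140 + 19.7141/60 = 140.3285683
  E → positive
Point 4:
  φ: degrees = first 2 digits = 89, minutes = 24.21704; 89 + 24.21704/60 = 89.4036173
  N → positive
  λ: split at 3 digits → 177° and 36.2533′; 177 + 36.2533/60 = 177.6042217
  W → negative
Point 5:
  Lat: degrees = first 2 digits = 43, minutes = 11.758; 43 + 11.758/60 = 43.1959667
  hemisphere S, so the sign is −
  λ: degrees = first 3 digits = 110, minutes = 22.0076; 110 + 22.0076/60 = 110.3667933
  W ⇒ negate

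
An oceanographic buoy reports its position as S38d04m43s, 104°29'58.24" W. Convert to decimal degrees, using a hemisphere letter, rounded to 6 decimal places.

φ: 4′ + 43″ = 4.71667′; 38 + 4.71667/60 = 38.0786111
Lon: 29′ + 58.24″ = 29.97067′; 104 + 29.97067/60 = 104.4995111

38.078611° S, 104.499511° W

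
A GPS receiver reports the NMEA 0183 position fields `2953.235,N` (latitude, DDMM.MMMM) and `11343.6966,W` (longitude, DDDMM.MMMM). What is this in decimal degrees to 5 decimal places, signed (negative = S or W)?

φ: degrees = first 2 digits = 29, minutes = 53.235; 29 + 53.235/60 = 29.887250
N → positive
Longitude: split at 3 digits → 113° and 43.6966′; 113 + 43.6966/60 = 113.728277
W ⇒ negate

29.88725, -113.72828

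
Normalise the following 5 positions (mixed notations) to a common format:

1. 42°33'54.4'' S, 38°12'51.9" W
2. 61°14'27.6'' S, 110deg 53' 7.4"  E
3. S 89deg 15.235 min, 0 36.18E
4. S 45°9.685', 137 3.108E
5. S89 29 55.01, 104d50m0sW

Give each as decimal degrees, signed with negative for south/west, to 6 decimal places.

1. -42.565111, -38.214417
2. -61.241000, 110.885389
3. -89.253917, 0.603000
4. -45.161417, 137.051800
5. -89.498614, -104.833333

Point 1:
  Latitude: 33′ + 54.4″ = 33.90667′; 42 + 33.90667/60 = 42.5651111
  S → negative
  Lon: 38° + 12/60 + 51.9/3600 = 38 + 0.200000 + 0.014417 = 38.2144167
  W ⇒ negate
Point 2:
  φ: 14′ + 27.6″ = 14.46000′; 61 + 14.46000/60 = 61.2410000
  hemisphere S, so the sign is −
  λ: 53′ + 7.4″ = 53.12333′; 110 + 53.12333/60 = 110.8853889
  E ⇒ keep positive
Point 3:
  Latitude: 15.235′ = 0.253917°; total 89.2539167
  hemisphere S, so the sign is −
  λ: 0 + 36.18/60 = 0.6030000
  E ⇒ keep positive
Point 4:
  Lat: 9.685′ = 0.161417°; total 45.1614167
  S ⇒ negate
  Lon: 3.108′ = 0.051800°; total 137.0518000
  E → positive
Point 5:
  φ: 89° + 29/60 + 55.01/3600 = 89 + 0.483333 + 0.015281 = 89.4986139
  S → negative
  Longitude: 104 + 50/60 + 0/3600 = 104.8333333
  hemisphere W, so the sign is −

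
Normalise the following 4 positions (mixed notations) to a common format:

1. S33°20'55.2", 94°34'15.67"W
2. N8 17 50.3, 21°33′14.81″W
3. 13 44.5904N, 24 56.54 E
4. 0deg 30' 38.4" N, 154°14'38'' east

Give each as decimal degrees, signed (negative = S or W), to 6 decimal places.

Point 1:
  Latitude: 33° + 20/60 + 55.2/3600 = 33 + 0.333333 + 0.015333 = 33.3486667
  S ⇒ negate
  Longitude: 34′ + 15.67″ = 34.26117′; 94 + 34.26117/60 = 94.5710194
  hemisphere W, so the sign is −
Point 2:
  φ: 8 + 17/60 + 50.3/3600 = 8.2973056
  N → positive
  Lon: 21 + 33/60 + 14.81/3600 = 21.5541139
  W ⇒ negate
Point 3:
  φ: 44.5904′ = 0.743173°; total 13.7431733
  N → positive
  Longitude: 24 + 56.54/60 = 24.9423333
  E → positive
Point 4:
  φ: 0 + 30/60 + 38.4/3600 = 0.5106667
  N ⇒ keep positive
  λ: 154° + 14/60 + 38/3600 = 154 + 0.233333 + 0.010556 = 154.2438889
  E ⇒ keep positive

1. -33.348667, -94.571019
2. 8.297306, -21.554114
3. 13.743173, 24.942333
4. 0.510667, 154.243889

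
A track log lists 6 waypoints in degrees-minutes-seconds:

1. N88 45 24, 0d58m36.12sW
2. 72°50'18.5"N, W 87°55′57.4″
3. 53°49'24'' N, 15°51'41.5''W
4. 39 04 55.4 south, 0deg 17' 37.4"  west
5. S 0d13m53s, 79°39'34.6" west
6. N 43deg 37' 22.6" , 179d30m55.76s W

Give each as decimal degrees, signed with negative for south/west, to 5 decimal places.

Point 1:
  Lat: 45′ + 24″ = 45.40000′; 88 + 45.40000/60 = 88.756667
  N → positive
  Longitude: 58′ + 36.12″ = 58.60200′; 0 + 58.60200/60 = 0.976700
  W ⇒ negate
Point 2:
  Latitude: 50′ + 18.5″ = 50.30833′; 72 + 50.30833/60 = 72.838472
  N → positive
  Lon: 87 + 55/60 + 57.4/3600 = 87.932611
  hemisphere W, so the sign is −
Point 3:
  φ: 53° + 49/60 + 24/3600 = 53 + 0.816667 + 0.006667 = 53.823333
  N → positive
  λ: 51′ + 41.5″ = 51.69167′; 15 + 51.69167/60 = 15.861528
  hemisphere W, so the sign is −
Point 4:
  Latitude: 39 + 4/60 + 55.4/3600 = 39.082056
  hemisphere S, so the sign is −
  λ: 0° + 17/60 + 37.4/3600 = 0 + 0.283333 + 0.010389 = 0.293722
  hemisphere W, so the sign is −
Point 5:
  φ: 0 + 13/60 + 53/3600 = 0.231389
  S → negative
  Lon: 79 + 39/60 + 34.6/3600 = 79.659611
  W ⇒ negate
Point 6:
  Lat: 43 + 37/60 + 22.6/3600 = 43.622944
  N ⇒ keep positive
  Lon: 30′ + 55.76″ = 30.92933′; 179 + 30.92933/60 = 179.515489
  W → negative

1. 88.75667, -0.97670
2. 72.83847, -87.93261
3. 53.82333, -15.86153
4. -39.08206, -0.29372
5. -0.23139, -79.65961
6. 43.62294, -179.51549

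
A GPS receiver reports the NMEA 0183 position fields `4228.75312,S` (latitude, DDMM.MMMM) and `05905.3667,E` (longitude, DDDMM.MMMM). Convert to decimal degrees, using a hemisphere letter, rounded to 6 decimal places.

42.479219° S, 59.089445° E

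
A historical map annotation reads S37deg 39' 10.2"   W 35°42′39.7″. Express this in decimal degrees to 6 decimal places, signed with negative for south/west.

φ: 37 + 39/60 + 10.2/3600 = 37.6528333
S ⇒ negate
Longitude: 35° + 42/60 + 39.7/3600 = 35 + 0.700000 + 0.011028 = 35.7110278
W ⇒ negate

-37.652833, -35.711028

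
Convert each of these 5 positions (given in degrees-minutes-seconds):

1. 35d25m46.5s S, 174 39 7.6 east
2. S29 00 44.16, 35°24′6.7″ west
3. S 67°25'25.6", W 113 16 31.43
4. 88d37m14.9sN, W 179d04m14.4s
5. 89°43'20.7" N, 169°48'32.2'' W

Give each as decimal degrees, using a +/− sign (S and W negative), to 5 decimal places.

Point 1:
  Lat: 25′ + 46.5″ = 25.77500′; 35 + 25.77500/60 = 35.429583
  S ⇒ negate
  Longitude: 174 + 39/60 + 7.6/3600 = 174.652111
  E → positive
Point 2:
  Latitude: 0′ + 44.16″ = 0.73600′; 29 + 0.73600/60 = 29.012267
  S → negative
  λ: 35° + 24/60 + 6.7/3600 = 35 + 0.400000 + 0.001861 = 35.401861
  hemisphere W, so the sign is −
Point 3:
  Latitude: 67 + 25/60 + 25.6/3600 = 67.423778
  S → negative
  Longitude: 113 + 16/60 + 31.43/3600 = 113.275397
  hemisphere W, so the sign is −
Point 4:
  φ: 37′ + 14.9″ = 37.24833′; 88 + 37.24833/60 = 88.620806
  N → positive
  λ: 179 + 4/60 + 14.4/3600 = 179.070667
  W ⇒ negate
Point 5:
  φ: 43′ + 20.7″ = 43.34500′; 89 + 43.34500/60 = 89.722417
  N → positive
  λ: 48′ + 32.2″ = 48.53667′; 169 + 48.53667/60 = 169.808944
  hemisphere W, so the sign is −

1. -35.42958, 174.65211
2. -29.01227, -35.40186
3. -67.42378, -113.27540
4. 88.62081, -179.07067
5. 89.72242, -169.80894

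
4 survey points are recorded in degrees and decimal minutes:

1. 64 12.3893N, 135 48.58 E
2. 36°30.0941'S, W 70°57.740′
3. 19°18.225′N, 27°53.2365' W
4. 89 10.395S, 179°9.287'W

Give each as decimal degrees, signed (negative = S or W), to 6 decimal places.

1. 64.206488, 135.809667
2. -36.501568, -70.962333
3. 19.303750, -27.887275
4. -89.173250, -179.154783

Point 1:
  Lat: 12.3893′ = 0.206488°; total 64.2064883
  N → positive
  λ: 135 + 48.58/60 = 135.8096667
  E → positive
Point 2:
  Lat: 30.0941′ = 0.501568°; total 36.5015683
  S ⇒ negate
  λ: 57.74′ = 0.962333°; total 70.9623333
  W ⇒ negate
Point 3:
  Latitude: 19 + 18.225/60 = 19.3037500
  N ⇒ keep positive
  λ: 53.2365′ = 0.887275°; total 27.8872750
  W ⇒ negate
Point 4:
  φ: 10.395′ = 0.173250°; total 89.1732500
  S ⇒ negate
  Longitude: 9.287′ = 0.154783°; total 179.1547833
  W ⇒ negate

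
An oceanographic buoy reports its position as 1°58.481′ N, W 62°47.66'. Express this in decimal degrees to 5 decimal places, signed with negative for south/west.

1.97468, -62.79433

φ: 1 + 58.481/60 = 1.974683
N ⇒ keep positive
λ: 47.66′ = 0.794333°; total 62.794333
W ⇒ negate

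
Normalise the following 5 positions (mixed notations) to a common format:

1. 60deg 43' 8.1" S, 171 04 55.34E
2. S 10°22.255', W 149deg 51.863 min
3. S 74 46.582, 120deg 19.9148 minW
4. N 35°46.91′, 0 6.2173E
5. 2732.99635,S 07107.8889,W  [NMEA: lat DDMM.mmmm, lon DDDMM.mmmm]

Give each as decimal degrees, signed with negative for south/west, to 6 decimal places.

1. -60.718917, 171.082039
2. -10.370917, -149.864383
3. -74.776367, -120.331913
4. 35.781833, 0.103622
5. -27.549939, -71.131482

Point 1:
  Lat: 43′ + 8.1″ = 43.13500′; 60 + 43.13500/60 = 60.7189167
  S → negative
  Longitude: 171° + 4/60 + 55.34/3600 = 171 + 0.066667 + 0.015372 = 171.0820389
  E → positive
Point 2:
  Lat: 10 + 22.255/60 = 10.3709167
  S ⇒ negate
  Lon: 51.863′ = 0.864383°; total 149.8643833
  W → negative
Point 3:
  Lat: 74 + 46.582/60 = 74.7763667
  S → negative
  Lon: 120 + 19.9148/60 = 120.3319133
  W ⇒ negate
Point 4:
  φ: 35 + 46.91/60 = 35.7818333
  N → positive
  λ: 6.2173′ = 0.103622°; total 0.1036217
  E ⇒ keep positive
Point 5:
  φ: split at 2 digits → 27° and 32.99635′; 27 + 32.99635/60 = 27.5499392
  S → negative
  Longitude: split at 3 digits → 071° and 7.8889′; 71 + 7.8889/60 = 71.1314817
  W → negative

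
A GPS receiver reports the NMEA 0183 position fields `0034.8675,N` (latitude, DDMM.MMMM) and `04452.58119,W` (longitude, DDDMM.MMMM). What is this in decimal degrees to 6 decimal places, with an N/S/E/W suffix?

Latitude: degrees = first 2 digits = 0, minutes = 34.8675; 0 + 34.8675/60 = 0.5811250
Lon: degrees = first 3 digits = 44, minutes = 52.58119; 44 + 52.58119/60 = 44.8763532

0.581125° N, 44.876353° W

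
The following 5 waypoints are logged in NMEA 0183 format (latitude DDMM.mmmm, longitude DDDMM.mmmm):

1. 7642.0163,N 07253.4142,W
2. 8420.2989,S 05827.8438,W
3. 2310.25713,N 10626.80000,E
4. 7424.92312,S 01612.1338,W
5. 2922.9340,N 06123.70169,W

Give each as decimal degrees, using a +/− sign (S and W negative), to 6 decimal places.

1. 76.700272, -72.890237
2. -84.338315, -58.464063
3. 23.170952, 106.446667
4. -74.415385, -16.202230
5. 29.382233, -61.395028

Point 1:
  Lat: split at 2 digits → 76° and 42.0163′; 76 + 42.0163/60 = 76.7002717
  N ⇒ keep positive
  Longitude: degrees = first 3 digits = 72, minutes = 53.4142; 72 + 53.4142/60 = 72.8902367
  hemisphere W, so the sign is −
Point 2:
  Latitude: split at 2 digits → 84° and 20.2989′; 84 + 20.2989/60 = 84.3383150
  hemisphere S, so the sign is −
  Longitude: split at 3 digits → 058° and 27.8438′; 58 + 27.8438/60 = 58.4640633
  W → negative
Point 3:
  Latitude: degrees = first 2 digits = 23, minutes = 10.25713; 23 + 10.25713/60 = 23.1709522
  N → positive
  λ: degrees = first 3 digits = 106, minutes = 26.8; 106 + 26.8/60 = 106.4466667
  E ⇒ keep positive
Point 4:
  Lat: degrees = first 2 digits = 74, minutes = 24.92312; 74 + 24.92312/60 = 74.4153853
  S ⇒ negate
  Longitude: split at 3 digits → 016° and 12.1338′; 16 + 12.1338/60 = 16.2022300
  W → negative
Point 5:
  φ: degrees = first 2 digits = 29, minutes = 22.934; 29 + 22.934/60 = 29.3822333
  N → positive
  Lon: split at 3 digits → 061° and 23.70169′; 61 + 23.70169/60 = 61.3950282
  W → negative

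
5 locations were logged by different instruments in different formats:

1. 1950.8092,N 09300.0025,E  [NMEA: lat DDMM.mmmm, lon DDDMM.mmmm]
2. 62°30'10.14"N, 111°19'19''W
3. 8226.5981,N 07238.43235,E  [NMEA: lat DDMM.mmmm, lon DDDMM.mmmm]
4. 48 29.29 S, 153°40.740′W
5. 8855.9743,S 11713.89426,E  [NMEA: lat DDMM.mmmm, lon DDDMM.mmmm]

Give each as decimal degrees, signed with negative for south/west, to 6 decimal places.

1. 19.846820, 93.000042
2. 62.502817, -111.321944
3. 82.443302, 72.640539
4. -48.488167, -153.679000
5. -88.932905, 117.231571

Point 1:
  φ: split at 2 digits → 19° and 50.8092′; 19 + 50.8092/60 = 19.8468200
  N → positive
  λ: degrees = first 3 digits = 93, minutes = 0.0025; 93 + 0.0025/60 = 93.0000417
  E → positive
Point 2:
  φ: 62 + 30/60 + 10.14/3600 = 62.5028167
  N ⇒ keep positive
  Longitude: 111° + 19/60 + 19/3600 = 111 + 0.316667 + 0.005278 = 111.3219444
  W → negative
Point 3:
  Latitude: degrees = first 2 digits = 82, minutes = 26.5981; 82 + 26.5981/60 = 82.4433017
  N → positive
  Lon: degrees = first 3 digits = 72, minutes = 38.43235; 72 + 38.43235/60 = 72.6405392
  E ⇒ keep positive
Point 4:
  Lat: 29.29′ = 0.488167°; total 48.4881667
  S ⇒ negate
  Longitude: 153 + 40.74/60 = 153.6790000
  hemisphere W, so the sign is −
Point 5:
  Lat: split at 2 digits → 88° and 55.9743′; 88 + 55.9743/60 = 88.9329050
  S ⇒ negate
  λ: degrees = first 3 digits = 117, minutes = 13.89426; 117 + 13.89426/60 = 117.2315710
  E ⇒ keep positive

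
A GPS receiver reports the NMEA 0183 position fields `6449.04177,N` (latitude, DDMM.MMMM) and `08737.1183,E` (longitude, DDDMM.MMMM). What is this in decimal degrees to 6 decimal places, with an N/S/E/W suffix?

φ: degrees = first 2 digits = 64, minutes = 49.04177; 64 + 49.04177/60 = 64.8173628
λ: degrees = first 3 digits = 87, minutes = 37.1183; 87 + 37.1183/60 = 87.6186383

64.817363° N, 87.618638° E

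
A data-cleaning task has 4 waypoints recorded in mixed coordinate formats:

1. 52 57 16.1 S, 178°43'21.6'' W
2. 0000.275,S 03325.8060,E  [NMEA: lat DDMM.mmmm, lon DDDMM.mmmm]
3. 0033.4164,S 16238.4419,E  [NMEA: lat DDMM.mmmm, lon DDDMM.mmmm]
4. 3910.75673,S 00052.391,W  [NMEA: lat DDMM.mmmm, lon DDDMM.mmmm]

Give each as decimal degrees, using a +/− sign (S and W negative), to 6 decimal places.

1. -52.954472, -178.722667
2. -0.004583, 33.430100
3. -0.556940, 162.640698
4. -39.179279, -0.873183

Point 1:
  Latitude: 52 + 57/60 + 16.1/3600 = 52.9544722
  S ⇒ negate
  Lon: 43′ + 21.6″ = 43.36000′; 178 + 43.36000/60 = 178.7226667
  hemisphere W, so the sign is −
Point 2:
  Latitude: split at 2 digits → 00° and 0.275′; 0 + 0.275/60 = 0.0045833
  S → negative
  Longitude: split at 3 digits → 033° and 25.806′; 33 + 25.806/60 = 33.4301000
  E → positive
Point 3:
  φ: degrees = first 2 digits = 0, minutes = 33.4164; 0 + 33.4164/60 = 0.5569400
  S ⇒ negate
  λ: split at 3 digits → 162° and 38.4419′; 162 + 38.4419/60 = 162.6406983
  E → positive
Point 4:
  φ: degrees = first 2 digits = 39, minutes = 10.75673; 39 + 10.75673/60 = 39.1792788
  hemisphere S, so the sign is −
  Longitude: split at 3 digits → 000° and 52.391′; 0 + 52.391/60 = 0.8731833
  W → negative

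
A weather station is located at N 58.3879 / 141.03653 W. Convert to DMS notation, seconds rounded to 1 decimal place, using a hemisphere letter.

58°23′16.4″ N, 141°02′11.5″ W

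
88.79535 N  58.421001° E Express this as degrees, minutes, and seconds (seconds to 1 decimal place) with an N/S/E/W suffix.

Latitude: 0.795350° → 47.72100′; 0.72100 × 60 = 43.260″
Longitude: whole degrees 58; 25.26006′ → 25′ and 15.604″

88°47′43.3″ N, 58°25′15.6″ E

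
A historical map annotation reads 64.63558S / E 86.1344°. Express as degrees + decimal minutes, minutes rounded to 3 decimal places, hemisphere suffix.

64° 38.135′ S, 86° 8.064′ E

φ: fractional part 0.635580 → 38.13480 minutes
λ: minutes = (86.134400 − 86) × 60 = 8.06400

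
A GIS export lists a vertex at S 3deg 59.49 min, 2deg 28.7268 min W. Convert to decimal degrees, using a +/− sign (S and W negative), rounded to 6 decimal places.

-3.991500, -2.478780

φ: 3 + 59.49/60 = 3.9915000
hemisphere S, so the sign is −
Longitude: 2 + 28.7268/60 = 2.4787800
W → negative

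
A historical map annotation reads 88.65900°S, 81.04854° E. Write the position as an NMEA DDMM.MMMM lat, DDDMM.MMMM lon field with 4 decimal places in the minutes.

8839.5400,S / 08102.9124,E

Latitude: 88° + 0.659000 × 60 = 88° 39.540000′
Lon: 81° + 0.048540 × 60 = 81° 2.912400′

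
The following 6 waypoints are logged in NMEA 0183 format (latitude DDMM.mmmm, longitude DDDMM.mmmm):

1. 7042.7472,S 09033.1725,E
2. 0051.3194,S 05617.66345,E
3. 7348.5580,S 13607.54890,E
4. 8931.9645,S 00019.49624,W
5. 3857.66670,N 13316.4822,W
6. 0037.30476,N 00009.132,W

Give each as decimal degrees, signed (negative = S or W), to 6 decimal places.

1. -70.712453, 90.552875
2. -0.855323, 56.294391
3. -73.809300, 136.125815
4. -89.532742, -0.324937
5. 38.961112, -133.274703
6. 0.621746, -0.152200

Point 1:
  Latitude: split at 2 digits → 70° and 42.7472′; 70 + 42.7472/60 = 70.7124533
  hemisphere S, so the sign is −
  Lon: split at 3 digits → 090° and 33.1725′; 90 + 33.1725/60 = 90.5528750
  E ⇒ keep positive
Point 2:
  Lat: split at 2 digits → 00° and 51.3194′; 0 + 51.3194/60 = 0.8553233
  S ⇒ negate
  Lon: split at 3 digits → 056° and 17.66345′; 56 + 17.66345/60 = 56.2943908
  E → positive
Point 3:
  Latitude: split at 2 digits → 73° and 48.558′; 73 + 48.558/60 = 73.8093000
  S ⇒ negate
  Lon: split at 3 digits → 136° and 7.5489′; 136 + 7.5489/60 = 136.1258150
  E → positive
Point 4:
  φ: degrees = first 2 digits = 89, minutes = 31.9645; 89 + 31.9645/60 = 89.5327417
  S ⇒ negate
  Lon: degrees = first 3 digits = 0, minutes = 19.49624; 0 + 19.49624/60 = 0.3249373
  hemisphere W, so the sign is −
Point 5:
  Lat: degrees = first 2 digits = 38, minutes = 57.6667; 38 + 57.6667/60 = 38.9611117
  N → positive
  Longitude: degrees = first 3 digits = 133, minutes = 16.4822; 133 + 16.4822/60 = 133.2747033
  W ⇒ negate
Point 6:
  Lat: degrees = first 2 digits = 0, minutes = 37.30476; 0 + 37.30476/60 = 0.6217460
  N → positive
  Longitude: degrees = first 3 digits = 0, minutes = 9.132; 0 + 9.132/60 = 0.1522000
  hemisphere W, so the sign is −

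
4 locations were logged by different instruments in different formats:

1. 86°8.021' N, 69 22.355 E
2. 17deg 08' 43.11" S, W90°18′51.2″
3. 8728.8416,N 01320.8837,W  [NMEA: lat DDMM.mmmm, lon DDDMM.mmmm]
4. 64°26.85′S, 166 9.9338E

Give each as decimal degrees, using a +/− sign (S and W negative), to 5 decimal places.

1. 86.13368, 69.37258
2. -17.14531, -90.31422
3. 87.48069, -13.34806
4. -64.44750, 166.16556

Point 1:
  Lat: 8.021′ = 0.133683°; total 86.133683
  N → positive
  λ: 69 + 22.355/60 = 69.372583
  E ⇒ keep positive
Point 2:
  Lat: 8′ + 43.11″ = 8.71850′; 17 + 8.71850/60 = 17.145308
  S ⇒ negate
  λ: 90° + 18/60 + 51.2/3600 = 90 + 0.300000 + 0.014222 = 90.314222
  W ⇒ negate
Point 3:
  φ: split at 2 digits → 87° and 28.8416′; 87 + 28.8416/60 = 87.480693
  N → positive
  Longitude: split at 3 digits → 013° and 20.8837′; 13 + 20.8837/60 = 13.348062
  W ⇒ negate
Point 4:
  φ: 26.85′ = 0.447500°; total 64.447500
  S ⇒ negate
  Longitude: 166 + 9.9338/60 = 166.165563
  E ⇒ keep positive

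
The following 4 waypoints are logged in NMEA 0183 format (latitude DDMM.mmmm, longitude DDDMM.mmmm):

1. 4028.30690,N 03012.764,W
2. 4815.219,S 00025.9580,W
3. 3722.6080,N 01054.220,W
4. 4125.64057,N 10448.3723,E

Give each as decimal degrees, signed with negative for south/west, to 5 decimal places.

1. 40.47178, -30.21273
2. -48.25365, -0.43263
3. 37.37680, -10.90367
4. 41.42734, 104.80621

Point 1:
  Latitude: degrees = first 2 digits = 40, minutes = 28.3069; 40 + 28.3069/60 = 40.471782
  N → positive
  Longitude: split at 3 digits → 030° and 12.764′; 30 + 12.764/60 = 30.212733
  W → negative
Point 2:
  φ: degrees = first 2 digits = 48, minutes = 15.219; 48 + 15.219/60 = 48.253650
  hemisphere S, so the sign is −
  Lon: degrees = first 3 digits = 0, minutes = 25.958; 0 + 25.958/60 = 0.432633
  hemisphere W, so the sign is −
Point 3:
  Latitude: split at 2 digits → 37° and 22.608′; 37 + 22.608/60 = 37.376800
  N → positive
  Lon: degrees = first 3 digits = 10, minutes = 54.22; 10 + 54.22/60 = 10.903667
  hemisphere W, so the sign is −
Point 4:
  Lat: split at 2 digits → 41° and 25.64057′; 41 + 25.64057/60 = 41.427343
  N ⇒ keep positive
  Lon: split at 3 digits → 104° and 48.3723′; 104 + 48.3723/60 = 104.806205
  E → positive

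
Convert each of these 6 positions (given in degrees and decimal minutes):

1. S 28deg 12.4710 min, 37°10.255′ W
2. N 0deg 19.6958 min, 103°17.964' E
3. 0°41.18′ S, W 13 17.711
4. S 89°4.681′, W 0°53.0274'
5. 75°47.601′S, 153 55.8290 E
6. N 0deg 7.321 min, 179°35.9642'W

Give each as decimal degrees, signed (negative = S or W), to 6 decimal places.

Point 1:
  φ: 12.471′ = 0.207850°; total 28.2078500
  S → negative
  Longitude: 37 + 10.255/60 = 37.1709167
  hemisphere W, so the sign is −
Point 2:
  φ: 0 + 19.6958/60 = 0.3282633
  N ⇒ keep positive
  Lon: 103 + 17.964/60 = 103.2994000
  E ⇒ keep positive
Point 3:
  Lat: 41.18′ = 0.686333°; total 0.6863333
  S → negative
  Lon: 17.711′ = 0.295183°; total 13.2951833
  hemisphere W, so the sign is −
Point 4:
  φ: 89 + 4.681/60 = 89.0780167
  S → negative
  λ: 53.0274′ = 0.883790°; total 0.8837900
  hemisphere W, so the sign is −
Point 5:
  Latitude: 75 + 47.601/60 = 75.7933500
  S ⇒ negate
  λ: 153 + 55.829/60 = 153.9304833
  E ⇒ keep positive
Point 6:
  φ: 7.321′ = 0.122017°; total 0.1220167
  N ⇒ keep positive
  Lon: 35.9642′ = 0.599403°; total 179.5994033
  W → negative

1. -28.207850, -37.170917
2. 0.328263, 103.299400
3. -0.686333, -13.295183
4. -89.078017, -0.883790
5. -75.793350, 153.930483
6. 0.122017, -179.599403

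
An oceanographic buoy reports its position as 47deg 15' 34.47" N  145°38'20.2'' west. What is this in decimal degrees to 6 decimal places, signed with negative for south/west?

47.259575, -145.638944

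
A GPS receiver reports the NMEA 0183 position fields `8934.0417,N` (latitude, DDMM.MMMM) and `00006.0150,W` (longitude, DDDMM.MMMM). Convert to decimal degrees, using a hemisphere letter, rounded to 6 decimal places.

89.567362° N, 0.100250° W

Latitude: degrees = first 2 digits = 89, minutes = 34.0417; 89 + 34.0417/60 = 89.5673617
Longitude: split at 3 digits → 000° and 6.015′; 0 + 6.015/60 = 0.1002500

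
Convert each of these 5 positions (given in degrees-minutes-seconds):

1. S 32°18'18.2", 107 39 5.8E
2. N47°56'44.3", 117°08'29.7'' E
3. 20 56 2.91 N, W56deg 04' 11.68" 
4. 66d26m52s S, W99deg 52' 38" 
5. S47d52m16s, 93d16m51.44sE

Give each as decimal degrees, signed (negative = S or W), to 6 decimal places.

Point 1:
  Lat: 32 + 18/60 + 18.2/3600 = 32.3050556
  S → negative
  Lon: 107 + 39/60 + 5.8/3600 = 107.6516111
  E → positive
Point 2:
  φ: 47 + 56/60 + 44.3/3600 = 47.9456389
  N ⇒ keep positive
  λ: 8′ + 29.7″ = 8.49500′; 117 + 8.49500/60 = 117.1415833
  E ⇒ keep positive
Point 3:
  Lat: 20 + 56/60 + 2.91/3600 = 20.9341417
  N → positive
  Lon: 4′ + 11.68″ = 4.19467′; 56 + 4.19467/60 = 56.0699111
  W → negative
Point 4:
  Latitude: 66° + 26/60 + 52/3600 = 66 + 0.433333 + 0.014444 = 66.4477778
  S → negative
  λ: 52′ + 38″ = 52.63333′; 99 + 52.63333/60 = 99.8772222
  W → negative
Point 5:
  Lat: 47 + 52/60 + 16/3600 = 47.8711111
  S ⇒ negate
  λ: 93 + 16/60 + 51.44/3600 = 93.2809556
  E ⇒ keep positive

1. -32.305056, 107.651611
2. 47.945639, 117.141583
3. 20.934142, -56.069911
4. -66.447778, -99.877222
5. -47.871111, 93.280956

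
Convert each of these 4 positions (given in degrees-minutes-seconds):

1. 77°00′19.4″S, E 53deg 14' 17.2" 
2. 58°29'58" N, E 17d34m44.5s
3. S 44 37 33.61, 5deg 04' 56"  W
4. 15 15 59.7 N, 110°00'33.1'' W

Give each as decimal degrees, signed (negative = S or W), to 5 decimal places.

1. -77.00539, 53.23811
2. 58.49944, 17.57903
3. -44.62600, -5.08222
4. 15.26658, -110.00919

Point 1:
  Latitude: 77° + 0/60 + 19.4/3600 = 77 + 0.000000 + 0.005389 = 77.005389
  S ⇒ negate
  Lon: 14′ + 17.2″ = 14.28667′; 53 + 14.28667/60 = 53.238111
  E → positive
Point 2:
  Latitude: 29′ + 58″ = 29.96667′; 58 + 29.96667/60 = 58.499444
  N ⇒ keep positive
  Lon: 17 + 34/60 + 44.5/3600 = 17.579028
  E → positive
Point 3:
  Latitude: 44 + 37/60 + 33.61/3600 = 44.626003
  hemisphere S, so the sign is −
  λ: 5° + 4/60 + 56/3600 = 5 + 0.066667 + 0.015556 = 5.082222
  W → negative
Point 4:
  φ: 15 + 15/60 + 59.7/3600 = 15.266583
  N → positive
  λ: 0′ + 33.1″ = 0.55167′; 110 + 0.55167/60 = 110.009194
  W ⇒ negate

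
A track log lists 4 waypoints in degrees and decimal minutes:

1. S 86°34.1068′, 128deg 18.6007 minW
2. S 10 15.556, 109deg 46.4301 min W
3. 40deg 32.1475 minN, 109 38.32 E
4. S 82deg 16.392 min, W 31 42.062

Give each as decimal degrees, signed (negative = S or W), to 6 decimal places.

1. -86.568447, -128.310012
2. -10.259267, -109.773835
3. 40.535792, 109.638667
4. -82.273200, -31.701033

Point 1:
  Latitude: 34.1068′ = 0.568447°; total 86.5684467
  S ⇒ negate
  λ: 18.6007′ = 0.310012°; total 128.3100117
  W → negative
Point 2:
  Latitude: 15.556′ = 0.259267°; total 10.2592667
  S → negative
  Longitude: 46.4301′ = 0.773835°; total 109.7738350
  W → negative
Point 3:
  φ: 40 + 32.1475/60 = 40.5357917
  N → positive
  Lon: 38.32′ = 0.638667°; total 109.6386667
  E ⇒ keep positive
Point 4:
  φ: 82 + 16.392/60 = 82.2732000
  S ⇒ negate
  Lon: 42.062′ = 0.701033°; total 31.7010333
  W ⇒ negate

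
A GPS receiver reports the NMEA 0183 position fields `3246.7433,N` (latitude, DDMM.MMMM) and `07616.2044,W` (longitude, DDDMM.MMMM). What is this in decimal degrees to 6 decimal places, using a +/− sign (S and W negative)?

32.779055, -76.270073

φ: split at 2 digits → 32° and 46.7433′; 32 + 46.7433/60 = 32.7790550
N ⇒ keep positive
Longitude: split at 3 digits → 076° and 16.2044′; 76 + 16.2044/60 = 76.2700733
W → negative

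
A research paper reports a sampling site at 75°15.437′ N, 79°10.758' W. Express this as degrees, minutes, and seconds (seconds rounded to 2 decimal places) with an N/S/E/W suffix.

Lat: 15.43700′ → 15′ and 0.43700 × 60 = 26.2200″
Lon: fractional minutes 0.75800 × 60 = 45.4800″

75°15′26.22″ N, 79°10′45.48″ W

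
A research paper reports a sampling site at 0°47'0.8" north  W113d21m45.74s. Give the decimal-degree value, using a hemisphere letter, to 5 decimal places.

φ: 0 + 47/60 + 0.8/3600 = 0.783556
Longitude: 113° + 21/60 + 45.74/3600 = 113 + 0.350000 + 0.012706 = 113.362706

0.78356° N, 113.36271° W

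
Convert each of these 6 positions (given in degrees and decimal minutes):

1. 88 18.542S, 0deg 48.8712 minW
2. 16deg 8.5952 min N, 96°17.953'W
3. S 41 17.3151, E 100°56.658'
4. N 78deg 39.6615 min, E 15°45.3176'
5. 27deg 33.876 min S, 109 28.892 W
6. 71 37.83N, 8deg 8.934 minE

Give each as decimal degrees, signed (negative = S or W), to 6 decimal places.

Point 1:
  φ: 88 + 18.542/60 = 88.3090333
  hemisphere S, so the sign is −
  λ: 48.8712′ = 0.814520°; total 0.8145200
  W ⇒ negate
Point 2:
  Latitude: 16 + 8.5952/60 = 16.1432533
  N ⇒ keep positive
  Longitude: 96 + 17.953/60 = 96.2992167
  W → negative
Point 3:
  φ: 17.3151′ = 0.288585°; total 41.2885850
  S → negative
  λ: 56.658′ = 0.944300°; total 100.9443000
  E → positive
Point 4:
  Latitude: 78 + 39.6615/60 = 78.6610250
  N ⇒ keep positive
  Lon: 15 + 45.3176/60 = 15.7552933
  E → positive
Point 5:
  Latitude: 33.876′ = 0.564600°; total 27.5646000
  S ⇒ negate
  λ: 109 + 28.892/60 = 109.4815333
  W ⇒ negate
Point 6:
  Latitude: 71 + 37.83/60 = 71.6305000
  N ⇒ keep positive
  Longitude: 8.934′ = 0.148900°; total 8.1489000
  E → positive

1. -88.309033, -0.814520
2. 16.143253, -96.299217
3. -41.288585, 100.944300
4. 78.661025, 15.755293
5. -27.564600, -109.481533
6. 71.630500, 8.148900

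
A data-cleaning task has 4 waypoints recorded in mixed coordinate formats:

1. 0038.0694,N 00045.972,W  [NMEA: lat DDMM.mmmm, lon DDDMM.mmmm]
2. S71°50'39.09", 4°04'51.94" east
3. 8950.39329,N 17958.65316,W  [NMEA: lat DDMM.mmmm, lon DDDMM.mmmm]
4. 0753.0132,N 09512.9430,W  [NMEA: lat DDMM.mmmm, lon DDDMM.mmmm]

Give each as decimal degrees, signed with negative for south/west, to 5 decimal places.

Point 1:
  φ: degrees = first 2 digits = 0, minutes = 38.0694; 0 + 38.0694/60 = 0.634490
  N → positive
  Lon: split at 3 digits → 000° and 45.972′; 0 + 45.972/60 = 0.766200
  hemisphere W, so the sign is −
Point 2:
  φ: 71° + 50/60 + 39.09/3600 = 71 + 0.833333 + 0.010858 = 71.844192
  S → negative
  Lon: 4° + 4/60 + 51.94/3600 = 4 + 0.066667 + 0.014428 = 4.081094
  E ⇒ keep positive
Point 3:
  Latitude: split at 2 digits → 89° and 50.39329′; 89 + 50.39329/60 = 89.839888
  N → positive
  Lon: split at 3 digits → 179° and 58.65316′; 179 + 58.65316/60 = 179.977553
  hemisphere W, so the sign is −
Point 4:
  Latitude: split at 2 digits → 07° and 53.0132′; 7 + 53.0132/60 = 7.883553
  N ⇒ keep positive
  Lon: degrees = first 3 digits = 95, minutes = 12.943; 95 + 12.943/60 = 95.215717
  W → negative

1. 0.63449, -0.76620
2. -71.84419, 4.08109
3. 89.83989, -179.97755
4. 7.88355, -95.21572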